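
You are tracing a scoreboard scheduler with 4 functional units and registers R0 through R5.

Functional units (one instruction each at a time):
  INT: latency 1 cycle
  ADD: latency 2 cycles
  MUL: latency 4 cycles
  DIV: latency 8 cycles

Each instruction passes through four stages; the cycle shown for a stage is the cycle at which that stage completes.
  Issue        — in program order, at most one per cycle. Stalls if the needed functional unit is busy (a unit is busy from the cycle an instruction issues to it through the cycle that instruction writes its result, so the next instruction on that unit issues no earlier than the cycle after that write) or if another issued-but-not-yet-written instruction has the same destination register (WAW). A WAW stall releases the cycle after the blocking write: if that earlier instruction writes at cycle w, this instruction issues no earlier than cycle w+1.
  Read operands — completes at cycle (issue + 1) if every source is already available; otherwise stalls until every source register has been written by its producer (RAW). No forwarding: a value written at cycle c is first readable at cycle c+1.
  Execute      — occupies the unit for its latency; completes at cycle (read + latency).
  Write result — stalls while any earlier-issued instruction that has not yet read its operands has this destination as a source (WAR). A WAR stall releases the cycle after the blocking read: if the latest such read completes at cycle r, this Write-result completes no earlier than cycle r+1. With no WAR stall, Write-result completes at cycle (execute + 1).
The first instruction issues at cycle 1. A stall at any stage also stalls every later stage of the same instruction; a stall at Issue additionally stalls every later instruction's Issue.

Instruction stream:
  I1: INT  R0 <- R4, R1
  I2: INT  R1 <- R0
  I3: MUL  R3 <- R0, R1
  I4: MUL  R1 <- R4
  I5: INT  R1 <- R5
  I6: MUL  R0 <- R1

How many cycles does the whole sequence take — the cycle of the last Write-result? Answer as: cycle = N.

cycle = 31

I1  is:1  ro:2  ex:3  wr:4
I2  is:5  ro:6  ex:7  wr:8  — struct: INT busy until I1 writes@4
I3  is:6  ro:9  ex:13  wr:14  — RAW R1: wait I2 write@8
I4  is:15  ro:16  ex:20  wr:21  — struct: MUL busy until I3 writes@14
I5  is:22  ro:23  ex:24  wr:25  — WAW R1: wait I4 write@21
I6  is:23  ro:26  ex:30  wr:31  — RAW R1: wait I5 write@25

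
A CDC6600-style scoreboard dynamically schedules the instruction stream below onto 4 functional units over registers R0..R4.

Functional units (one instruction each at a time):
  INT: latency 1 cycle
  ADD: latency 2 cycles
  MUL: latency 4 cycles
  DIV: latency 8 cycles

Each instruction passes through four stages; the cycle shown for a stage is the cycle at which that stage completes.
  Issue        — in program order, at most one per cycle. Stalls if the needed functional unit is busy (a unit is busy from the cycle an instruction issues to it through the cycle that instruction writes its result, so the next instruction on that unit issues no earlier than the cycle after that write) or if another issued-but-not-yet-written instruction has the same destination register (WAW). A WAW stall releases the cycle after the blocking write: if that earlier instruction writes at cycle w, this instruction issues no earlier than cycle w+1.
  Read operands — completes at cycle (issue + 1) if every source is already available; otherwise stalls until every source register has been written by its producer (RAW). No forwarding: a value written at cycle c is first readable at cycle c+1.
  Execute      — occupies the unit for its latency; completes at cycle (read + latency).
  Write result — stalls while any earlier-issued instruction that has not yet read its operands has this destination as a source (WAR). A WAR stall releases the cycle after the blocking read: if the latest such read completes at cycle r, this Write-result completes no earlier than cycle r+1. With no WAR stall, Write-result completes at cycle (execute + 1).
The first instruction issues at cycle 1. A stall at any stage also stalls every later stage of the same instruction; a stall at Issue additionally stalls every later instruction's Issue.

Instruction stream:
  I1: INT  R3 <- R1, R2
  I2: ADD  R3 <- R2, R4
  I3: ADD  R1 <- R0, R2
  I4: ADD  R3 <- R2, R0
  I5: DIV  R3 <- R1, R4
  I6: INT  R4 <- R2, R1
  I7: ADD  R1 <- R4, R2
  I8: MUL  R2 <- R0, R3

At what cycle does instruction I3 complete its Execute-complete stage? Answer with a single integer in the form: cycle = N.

cycle = 13

[1] issue I1 (INT)
[2] I1 read-ops
[3] I1 finished on INT
[4] I1→R3
[5] issue I2 (ADD)
[6] I2 read-ops
[8] I2 finished on ADD
[9] I2→R3
[10] issue I3 (ADD)
[11] I3 read-ops
[13] I3 finished on ADD
[14] I3→R1
[15] issue I4 (ADD)
[16] I4 read-ops
[18] I4 finished on ADD
[19] I4→R3
[20] issue I5 (DIV)
[21] I5 read-ops | issue I6 (INT)
[22] I6 read-ops | issue I7 (ADD)
[23] I6 finished on INT | issue I8 (MUL)
[24] I6→R4
[25] I7 read-ops
[27] I7 finished on ADD
[28] I7→R1
[29] I5 finished on DIV
[30] I5→R3
[31] I8 read-ops
[35] I8 finished on MUL
[36] I8→R2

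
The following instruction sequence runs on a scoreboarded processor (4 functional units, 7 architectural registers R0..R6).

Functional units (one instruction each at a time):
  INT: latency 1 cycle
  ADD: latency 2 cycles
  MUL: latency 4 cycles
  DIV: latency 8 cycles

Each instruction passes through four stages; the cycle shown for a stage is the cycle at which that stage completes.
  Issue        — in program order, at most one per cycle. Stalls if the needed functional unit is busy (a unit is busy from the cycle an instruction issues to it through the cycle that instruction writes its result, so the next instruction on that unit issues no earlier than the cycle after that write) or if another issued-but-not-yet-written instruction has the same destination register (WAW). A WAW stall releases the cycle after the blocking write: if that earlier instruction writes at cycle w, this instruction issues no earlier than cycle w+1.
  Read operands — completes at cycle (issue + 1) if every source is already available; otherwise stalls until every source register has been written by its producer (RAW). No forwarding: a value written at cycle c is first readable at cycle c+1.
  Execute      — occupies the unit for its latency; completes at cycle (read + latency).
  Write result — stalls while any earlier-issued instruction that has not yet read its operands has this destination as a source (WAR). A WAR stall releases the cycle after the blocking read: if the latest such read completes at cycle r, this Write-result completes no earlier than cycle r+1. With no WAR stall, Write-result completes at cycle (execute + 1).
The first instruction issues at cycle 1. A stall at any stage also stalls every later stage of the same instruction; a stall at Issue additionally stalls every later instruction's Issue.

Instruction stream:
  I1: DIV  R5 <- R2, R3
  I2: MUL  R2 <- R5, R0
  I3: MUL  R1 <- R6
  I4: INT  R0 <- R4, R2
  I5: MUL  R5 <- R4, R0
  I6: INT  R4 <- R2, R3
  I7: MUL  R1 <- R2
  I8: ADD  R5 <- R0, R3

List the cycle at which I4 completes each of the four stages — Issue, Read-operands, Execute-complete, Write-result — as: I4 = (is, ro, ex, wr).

I4 = (19, 20, 21, 22)

I1: IS=1 RO=2 EX=10 WR=11
I2: IS=2 RO=12 EX=16 WR=17  [RAW R5: wait I1 write@11]
I3: IS=18 RO=19 EX=23 WR=24  [struct: MUL busy until I2 writes@17]
I4: IS=19 RO=20 EX=21 WR=22
I5: IS=25 RO=26 EX=30 WR=31  [struct: MUL busy until I3 writes@24]
I6: IS=26 RO=27 EX=28 WR=29
I7: IS=32 RO=33 EX=37 WR=38  [struct: MUL busy until I5 writes@31]
I8: IS=33 RO=34 EX=36 WR=37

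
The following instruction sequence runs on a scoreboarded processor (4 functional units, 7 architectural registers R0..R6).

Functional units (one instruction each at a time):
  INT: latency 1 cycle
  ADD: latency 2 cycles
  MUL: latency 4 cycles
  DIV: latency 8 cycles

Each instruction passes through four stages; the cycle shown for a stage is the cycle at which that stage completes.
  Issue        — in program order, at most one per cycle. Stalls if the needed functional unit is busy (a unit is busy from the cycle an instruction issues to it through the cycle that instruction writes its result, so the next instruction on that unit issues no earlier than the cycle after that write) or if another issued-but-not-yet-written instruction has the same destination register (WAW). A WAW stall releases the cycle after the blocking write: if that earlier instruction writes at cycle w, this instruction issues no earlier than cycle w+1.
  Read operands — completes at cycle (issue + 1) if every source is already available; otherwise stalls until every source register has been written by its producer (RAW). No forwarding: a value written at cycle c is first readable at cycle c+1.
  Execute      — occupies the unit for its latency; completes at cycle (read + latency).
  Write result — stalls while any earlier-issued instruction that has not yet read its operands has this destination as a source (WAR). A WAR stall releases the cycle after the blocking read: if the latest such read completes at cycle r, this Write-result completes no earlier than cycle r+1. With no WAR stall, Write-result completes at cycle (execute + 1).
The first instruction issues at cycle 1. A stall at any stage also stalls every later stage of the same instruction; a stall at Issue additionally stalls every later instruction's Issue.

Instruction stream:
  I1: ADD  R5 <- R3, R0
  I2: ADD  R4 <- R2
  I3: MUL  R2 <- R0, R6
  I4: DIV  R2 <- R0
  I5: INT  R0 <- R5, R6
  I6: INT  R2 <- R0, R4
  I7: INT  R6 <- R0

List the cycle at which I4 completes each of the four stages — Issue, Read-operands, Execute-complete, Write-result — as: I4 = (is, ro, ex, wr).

I4 = (14, 15, 23, 24)

I1 -> (1, 2, 4, 5)
I2 -> (6, 7, 9, 10)  // struct: ADD busy until I1 writes@5
I3 -> (7, 8, 12, 13)
I4 -> (14, 15, 23, 24)  // WAW R2: wait I3 write@13
I5 -> (15, 16, 17, 18)
I6 -> (25, 26, 27, 28)  // WAW R2: wait I4 write@24
I7 -> (29, 30, 31, 32)  // struct: INT busy until I6 writes@28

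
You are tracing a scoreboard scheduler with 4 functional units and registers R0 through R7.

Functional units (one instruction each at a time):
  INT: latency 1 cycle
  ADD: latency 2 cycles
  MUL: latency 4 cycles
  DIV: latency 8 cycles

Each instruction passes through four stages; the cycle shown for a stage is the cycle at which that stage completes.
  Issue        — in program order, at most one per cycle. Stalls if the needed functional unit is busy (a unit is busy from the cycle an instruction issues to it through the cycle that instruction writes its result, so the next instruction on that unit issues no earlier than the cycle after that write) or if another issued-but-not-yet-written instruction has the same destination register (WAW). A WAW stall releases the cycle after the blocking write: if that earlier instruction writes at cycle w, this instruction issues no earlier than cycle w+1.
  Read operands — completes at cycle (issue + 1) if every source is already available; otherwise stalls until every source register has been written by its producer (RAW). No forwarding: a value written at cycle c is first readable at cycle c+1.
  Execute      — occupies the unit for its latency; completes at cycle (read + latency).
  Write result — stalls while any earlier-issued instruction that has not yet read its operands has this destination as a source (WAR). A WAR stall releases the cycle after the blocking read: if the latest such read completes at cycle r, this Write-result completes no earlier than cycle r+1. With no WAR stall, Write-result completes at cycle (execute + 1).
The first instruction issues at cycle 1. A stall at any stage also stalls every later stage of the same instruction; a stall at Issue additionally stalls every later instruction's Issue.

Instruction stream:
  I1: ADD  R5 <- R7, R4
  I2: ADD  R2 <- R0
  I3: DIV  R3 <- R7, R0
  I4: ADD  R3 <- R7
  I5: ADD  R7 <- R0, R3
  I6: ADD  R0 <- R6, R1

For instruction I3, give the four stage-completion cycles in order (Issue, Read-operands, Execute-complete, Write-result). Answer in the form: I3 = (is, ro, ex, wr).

I3 = (7, 8, 16, 17)

[1] I1 dispatched to ADD
[2] I1 operands ready
[4] I1 complete
[5] R5←I1
[6] I2 dispatched to ADD
[7] I2 operands ready | I3 dispatched to DIV
[8] I3 operands ready
[9] I2 complete
[10] R2←I2
[16] I3 complete
[17] R3←I3
[18] I4 dispatched to ADD
[19] I4 operands ready
[21] I4 complete
[22] R3←I4
[23] I5 dispatched to ADD
[24] I5 operands ready
[26] I5 complete
[27] R7←I5
[28] I6 dispatched to ADD
[29] I6 operands ready
[31] I6 complete
[32] R0←I6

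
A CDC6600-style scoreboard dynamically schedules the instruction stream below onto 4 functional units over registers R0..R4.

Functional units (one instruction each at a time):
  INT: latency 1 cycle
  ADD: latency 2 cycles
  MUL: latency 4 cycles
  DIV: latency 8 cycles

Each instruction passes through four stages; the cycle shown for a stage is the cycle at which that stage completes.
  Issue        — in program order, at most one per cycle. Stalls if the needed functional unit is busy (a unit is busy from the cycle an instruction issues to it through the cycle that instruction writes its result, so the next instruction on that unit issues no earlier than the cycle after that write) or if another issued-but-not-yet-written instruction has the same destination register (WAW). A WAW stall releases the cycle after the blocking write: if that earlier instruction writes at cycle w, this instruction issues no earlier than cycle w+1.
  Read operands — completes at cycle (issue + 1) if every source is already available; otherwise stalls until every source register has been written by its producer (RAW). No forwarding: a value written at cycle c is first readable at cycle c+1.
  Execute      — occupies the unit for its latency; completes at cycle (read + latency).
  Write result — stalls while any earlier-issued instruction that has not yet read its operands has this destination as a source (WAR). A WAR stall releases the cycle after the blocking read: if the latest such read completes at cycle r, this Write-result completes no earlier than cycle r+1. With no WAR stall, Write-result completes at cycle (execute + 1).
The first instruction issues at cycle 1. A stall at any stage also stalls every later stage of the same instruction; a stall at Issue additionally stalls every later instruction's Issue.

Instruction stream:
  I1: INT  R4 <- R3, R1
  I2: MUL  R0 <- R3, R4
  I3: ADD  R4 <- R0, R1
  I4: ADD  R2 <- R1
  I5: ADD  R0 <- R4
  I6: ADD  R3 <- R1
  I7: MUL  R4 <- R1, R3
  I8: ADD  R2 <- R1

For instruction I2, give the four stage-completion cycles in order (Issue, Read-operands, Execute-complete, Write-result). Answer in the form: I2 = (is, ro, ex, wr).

  I1 | 1 | 2 | 3 | 4
  I2 | 2 | 5 | 9 | 10   RAW R4: wait I1 write@4
  I3 | 5 | 11 | 13 | 14   WAW R4: wait I1 write@4 · RAW R0: wait I2 write@10
  I4 | 15 | 16 | 18 | 19   struct: ADD busy until I3 writes@14
  I5 | 20 | 21 | 23 | 24   struct: ADD busy until I4 writes@19
  I6 | 25 | 26 | 28 | 29   struct: ADD busy until I5 writes@24
  I7 | 26 | 30 | 34 | 35   RAW R3: wait I6 write@29
  I8 | 30 | 31 | 33 | 34   struct: ADD busy until I6 writes@29

I2 = (2, 5, 9, 10)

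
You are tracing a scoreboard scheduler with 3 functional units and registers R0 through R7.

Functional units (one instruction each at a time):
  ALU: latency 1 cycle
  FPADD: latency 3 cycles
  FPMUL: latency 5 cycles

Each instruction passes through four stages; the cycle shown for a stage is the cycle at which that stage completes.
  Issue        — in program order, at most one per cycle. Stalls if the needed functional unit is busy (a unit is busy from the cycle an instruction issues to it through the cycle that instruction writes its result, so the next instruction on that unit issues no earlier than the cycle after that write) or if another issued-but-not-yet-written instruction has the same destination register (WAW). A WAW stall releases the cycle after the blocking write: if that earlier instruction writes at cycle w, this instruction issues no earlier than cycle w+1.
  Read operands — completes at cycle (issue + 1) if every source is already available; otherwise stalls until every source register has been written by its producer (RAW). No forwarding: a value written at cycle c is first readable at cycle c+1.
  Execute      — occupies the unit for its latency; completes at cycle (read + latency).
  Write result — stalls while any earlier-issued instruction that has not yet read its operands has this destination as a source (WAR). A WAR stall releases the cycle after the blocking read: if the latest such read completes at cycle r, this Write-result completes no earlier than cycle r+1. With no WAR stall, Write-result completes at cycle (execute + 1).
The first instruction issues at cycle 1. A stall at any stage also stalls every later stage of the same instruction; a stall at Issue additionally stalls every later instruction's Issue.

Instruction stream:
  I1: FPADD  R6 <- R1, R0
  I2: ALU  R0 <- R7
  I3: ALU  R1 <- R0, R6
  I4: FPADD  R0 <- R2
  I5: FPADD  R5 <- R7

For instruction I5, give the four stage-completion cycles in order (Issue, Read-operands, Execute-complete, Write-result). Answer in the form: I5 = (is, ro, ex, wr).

t=1  I1 dispatched to FPADD
t=2  I1 operands ready · I2 dispatched to ALU
t=3  I2 operands ready
t=4  I2 complete
t=5  I1 complete · R0←I2
t=6  R6←I1 · I3 dispatched to ALU
t=7  I3 operands ready · I4 dispatched to FPADD
t=8  I3 complete · I4 operands ready
t=9  R1←I3
t=11  I4 complete
t=12  R0←I4
t=13  I5 dispatched to FPADD
t=14  I5 operands ready
t=17  I5 complete
t=18  R5←I5

I5 = (13, 14, 17, 18)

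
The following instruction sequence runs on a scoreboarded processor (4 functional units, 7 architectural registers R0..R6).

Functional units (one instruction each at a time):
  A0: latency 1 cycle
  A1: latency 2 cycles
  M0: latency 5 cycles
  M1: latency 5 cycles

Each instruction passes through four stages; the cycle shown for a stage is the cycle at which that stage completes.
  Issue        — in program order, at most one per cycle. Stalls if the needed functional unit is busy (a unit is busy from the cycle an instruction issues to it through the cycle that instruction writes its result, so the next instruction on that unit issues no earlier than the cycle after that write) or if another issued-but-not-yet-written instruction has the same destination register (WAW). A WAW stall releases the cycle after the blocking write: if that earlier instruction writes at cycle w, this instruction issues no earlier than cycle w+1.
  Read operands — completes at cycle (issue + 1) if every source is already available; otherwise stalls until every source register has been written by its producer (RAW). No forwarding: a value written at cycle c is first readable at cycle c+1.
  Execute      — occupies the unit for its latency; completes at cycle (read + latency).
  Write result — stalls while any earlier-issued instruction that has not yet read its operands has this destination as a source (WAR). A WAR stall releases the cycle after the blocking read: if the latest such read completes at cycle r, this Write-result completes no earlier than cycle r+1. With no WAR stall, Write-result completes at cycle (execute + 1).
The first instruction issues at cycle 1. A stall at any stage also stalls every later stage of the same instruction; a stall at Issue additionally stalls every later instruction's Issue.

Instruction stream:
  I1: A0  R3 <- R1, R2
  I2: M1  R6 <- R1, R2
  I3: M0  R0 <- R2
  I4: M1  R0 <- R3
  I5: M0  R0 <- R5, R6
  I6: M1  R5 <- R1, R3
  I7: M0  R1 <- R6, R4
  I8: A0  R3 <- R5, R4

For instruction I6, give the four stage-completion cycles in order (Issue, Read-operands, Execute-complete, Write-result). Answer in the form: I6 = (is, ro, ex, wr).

  I1 | 1 | 2 | 3 | 4
  I2 | 2 | 3 | 8 | 9
  I3 | 3 | 4 | 9 | 10
  I4 | 11 | 12 | 17 | 18   WAW R0: wait I3 write@10
  I5 | 19 | 20 | 25 | 26   WAW R0: wait I4 write@18
  I6 | 20 | 21 | 26 | 27
  I7 | 27 | 28 | 33 | 34   struct: M0 busy until I5 writes@26
  I8 | 28 | 29 | 30 | 31

I6 = (20, 21, 26, 27)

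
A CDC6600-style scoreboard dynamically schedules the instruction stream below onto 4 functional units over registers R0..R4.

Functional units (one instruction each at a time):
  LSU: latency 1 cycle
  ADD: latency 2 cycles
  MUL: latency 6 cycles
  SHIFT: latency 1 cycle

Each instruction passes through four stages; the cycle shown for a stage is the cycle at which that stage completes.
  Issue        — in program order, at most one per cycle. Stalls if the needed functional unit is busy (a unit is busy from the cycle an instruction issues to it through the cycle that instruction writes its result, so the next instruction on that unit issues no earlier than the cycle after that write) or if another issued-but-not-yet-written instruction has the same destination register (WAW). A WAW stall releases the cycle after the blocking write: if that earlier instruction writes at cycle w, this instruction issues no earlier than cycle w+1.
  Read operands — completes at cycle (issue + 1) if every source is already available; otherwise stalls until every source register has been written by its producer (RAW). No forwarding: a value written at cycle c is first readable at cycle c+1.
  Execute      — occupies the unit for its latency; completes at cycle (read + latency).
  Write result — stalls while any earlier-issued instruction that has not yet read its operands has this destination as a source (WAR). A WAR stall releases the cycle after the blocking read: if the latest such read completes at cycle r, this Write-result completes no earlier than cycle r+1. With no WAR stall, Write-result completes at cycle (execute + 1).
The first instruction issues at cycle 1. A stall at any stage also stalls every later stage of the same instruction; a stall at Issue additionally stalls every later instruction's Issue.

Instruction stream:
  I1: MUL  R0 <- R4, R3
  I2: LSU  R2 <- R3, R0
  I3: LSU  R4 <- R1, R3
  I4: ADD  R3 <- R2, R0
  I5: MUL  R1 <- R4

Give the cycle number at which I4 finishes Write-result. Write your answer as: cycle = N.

cycle = 18

[1] issue I1 (MUL)
[2] I1 read-ops, issue I2 (LSU)
[8] I1 finished on MUL
[9] I1→R0
[10] I2 read-ops
[11] I2 finished on LSU
[12] I2→R2
[13] issue I3 (LSU)
[14] I3 read-ops, issue I4 (ADD)
[15] I3 finished on LSU, I4 read-ops, issue I5 (MUL)
[16] I3→R4
[17] I4 finished on ADD, I5 read-ops
[18] I4→R3
[23] I5 finished on MUL
[24] I5→R1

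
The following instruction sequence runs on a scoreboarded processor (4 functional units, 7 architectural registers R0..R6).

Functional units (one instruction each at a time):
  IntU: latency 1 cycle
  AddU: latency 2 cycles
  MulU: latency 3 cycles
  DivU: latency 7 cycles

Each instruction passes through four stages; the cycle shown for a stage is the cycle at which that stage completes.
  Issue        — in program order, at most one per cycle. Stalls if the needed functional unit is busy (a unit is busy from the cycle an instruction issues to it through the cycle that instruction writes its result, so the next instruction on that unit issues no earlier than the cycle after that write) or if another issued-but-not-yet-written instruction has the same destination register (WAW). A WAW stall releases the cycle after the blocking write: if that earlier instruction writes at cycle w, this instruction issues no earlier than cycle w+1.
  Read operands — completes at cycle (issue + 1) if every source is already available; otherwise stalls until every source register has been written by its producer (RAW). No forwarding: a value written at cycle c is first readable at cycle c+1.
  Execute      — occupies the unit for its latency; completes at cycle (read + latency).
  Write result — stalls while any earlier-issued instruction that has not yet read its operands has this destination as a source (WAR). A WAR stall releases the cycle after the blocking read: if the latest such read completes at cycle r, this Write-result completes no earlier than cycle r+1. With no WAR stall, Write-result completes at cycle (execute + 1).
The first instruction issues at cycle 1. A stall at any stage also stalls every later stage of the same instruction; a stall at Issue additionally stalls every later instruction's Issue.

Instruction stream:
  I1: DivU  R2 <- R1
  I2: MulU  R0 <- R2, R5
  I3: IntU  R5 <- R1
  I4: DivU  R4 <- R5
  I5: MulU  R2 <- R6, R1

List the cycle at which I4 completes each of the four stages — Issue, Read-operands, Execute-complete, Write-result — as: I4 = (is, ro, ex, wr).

t=1  issue I1 (DivU)
t=2  I1 read-ops; issue I2 (MulU)
t=3  issue I3 (IntU)
t=4  I3 read-ops
t=5  I3 finished on IntU
t=9  I1 finished on DivU
t=10  I1→R2
t=11  I2 read-ops; issue I4 (DivU)
t=12  I3→R5
t=13  I4 read-ops
t=14  I2 finished on MulU
t=15  I2→R0
t=16  issue I5 (MulU)
t=17  I5 read-ops
t=20  I4 finished on DivU; I5 finished on MulU
t=21  I4→R4; I5→R2

I4 = (11, 13, 20, 21)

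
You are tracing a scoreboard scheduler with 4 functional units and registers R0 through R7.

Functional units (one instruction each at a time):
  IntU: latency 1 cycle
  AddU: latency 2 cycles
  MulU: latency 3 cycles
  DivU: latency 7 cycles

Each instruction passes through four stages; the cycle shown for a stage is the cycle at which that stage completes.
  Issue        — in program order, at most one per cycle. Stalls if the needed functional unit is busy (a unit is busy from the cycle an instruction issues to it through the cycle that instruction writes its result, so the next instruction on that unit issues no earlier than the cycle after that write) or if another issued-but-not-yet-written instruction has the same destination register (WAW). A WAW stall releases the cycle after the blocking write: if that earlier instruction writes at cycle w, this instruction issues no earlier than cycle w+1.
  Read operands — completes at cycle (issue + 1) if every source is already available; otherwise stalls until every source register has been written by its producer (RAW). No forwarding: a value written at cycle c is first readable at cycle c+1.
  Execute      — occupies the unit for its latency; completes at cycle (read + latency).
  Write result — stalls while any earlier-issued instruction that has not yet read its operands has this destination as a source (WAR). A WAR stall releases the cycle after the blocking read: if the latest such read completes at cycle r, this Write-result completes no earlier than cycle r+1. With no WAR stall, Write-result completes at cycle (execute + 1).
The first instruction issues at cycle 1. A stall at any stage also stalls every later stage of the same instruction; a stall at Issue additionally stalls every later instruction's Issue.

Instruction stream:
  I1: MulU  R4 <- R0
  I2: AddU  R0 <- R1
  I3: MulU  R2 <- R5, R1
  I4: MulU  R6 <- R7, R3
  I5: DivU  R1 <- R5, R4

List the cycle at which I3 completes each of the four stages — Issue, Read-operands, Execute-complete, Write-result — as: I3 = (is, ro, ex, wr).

I3 = (7, 8, 11, 12)

cycle 1: I1→MulU
cycle 2: I1 RO | I2→AddU
cycle 3: I2 RO
cycle 5: I1 EX | I2 EX
cycle 6: I1 WR R4 | I2 WR R0
cycle 7: I3→MulU
cycle 8: I3 RO
cycle 11: I3 EX
cycle 12: I3 WR R2
cycle 13: I4→MulU
cycle 14: I4 RO | I5→DivU
cycle 15: I5 RO
cycle 17: I4 EX
cycle 18: I4 WR R6
cycle 22: I5 EX
cycle 23: I5 WR R1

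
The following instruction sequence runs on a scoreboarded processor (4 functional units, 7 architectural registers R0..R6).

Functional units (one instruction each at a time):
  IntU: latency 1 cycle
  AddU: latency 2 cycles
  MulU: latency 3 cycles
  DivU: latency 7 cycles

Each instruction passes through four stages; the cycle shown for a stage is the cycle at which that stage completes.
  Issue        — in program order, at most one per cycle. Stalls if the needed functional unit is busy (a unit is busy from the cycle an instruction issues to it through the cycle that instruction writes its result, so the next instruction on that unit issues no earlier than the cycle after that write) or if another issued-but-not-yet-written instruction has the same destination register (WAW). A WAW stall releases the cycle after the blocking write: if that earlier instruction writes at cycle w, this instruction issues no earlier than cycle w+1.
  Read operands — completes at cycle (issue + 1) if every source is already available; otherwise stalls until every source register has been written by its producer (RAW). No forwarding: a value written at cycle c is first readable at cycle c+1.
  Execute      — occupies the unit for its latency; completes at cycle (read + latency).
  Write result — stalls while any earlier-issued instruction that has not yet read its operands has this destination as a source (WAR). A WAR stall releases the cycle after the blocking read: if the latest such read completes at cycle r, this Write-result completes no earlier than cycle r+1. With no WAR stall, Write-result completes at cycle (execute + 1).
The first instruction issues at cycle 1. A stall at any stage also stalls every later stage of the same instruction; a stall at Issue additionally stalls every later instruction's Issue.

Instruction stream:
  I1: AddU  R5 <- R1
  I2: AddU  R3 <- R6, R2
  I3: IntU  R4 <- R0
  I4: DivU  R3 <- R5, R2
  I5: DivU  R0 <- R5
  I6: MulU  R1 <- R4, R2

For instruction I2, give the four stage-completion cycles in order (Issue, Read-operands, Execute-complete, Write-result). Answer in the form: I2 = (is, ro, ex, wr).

I1  is:1  ro:2  ex:4  wr:5
I2  is:6  ro:7  ex:9  wr:10  — struct: AddU busy until I1 writes@5
I3  is:7  ro:8  ex:9  wr:10
I4  is:11  ro:12  ex:19  wr:20  — WAW R3: wait I2 write@10
I5  is:21  ro:22  ex:29  wr:30  — struct: DivU busy until I4 writes@20
I6  is:22  ro:23  ex:26  wr:27

I2 = (6, 7, 9, 10)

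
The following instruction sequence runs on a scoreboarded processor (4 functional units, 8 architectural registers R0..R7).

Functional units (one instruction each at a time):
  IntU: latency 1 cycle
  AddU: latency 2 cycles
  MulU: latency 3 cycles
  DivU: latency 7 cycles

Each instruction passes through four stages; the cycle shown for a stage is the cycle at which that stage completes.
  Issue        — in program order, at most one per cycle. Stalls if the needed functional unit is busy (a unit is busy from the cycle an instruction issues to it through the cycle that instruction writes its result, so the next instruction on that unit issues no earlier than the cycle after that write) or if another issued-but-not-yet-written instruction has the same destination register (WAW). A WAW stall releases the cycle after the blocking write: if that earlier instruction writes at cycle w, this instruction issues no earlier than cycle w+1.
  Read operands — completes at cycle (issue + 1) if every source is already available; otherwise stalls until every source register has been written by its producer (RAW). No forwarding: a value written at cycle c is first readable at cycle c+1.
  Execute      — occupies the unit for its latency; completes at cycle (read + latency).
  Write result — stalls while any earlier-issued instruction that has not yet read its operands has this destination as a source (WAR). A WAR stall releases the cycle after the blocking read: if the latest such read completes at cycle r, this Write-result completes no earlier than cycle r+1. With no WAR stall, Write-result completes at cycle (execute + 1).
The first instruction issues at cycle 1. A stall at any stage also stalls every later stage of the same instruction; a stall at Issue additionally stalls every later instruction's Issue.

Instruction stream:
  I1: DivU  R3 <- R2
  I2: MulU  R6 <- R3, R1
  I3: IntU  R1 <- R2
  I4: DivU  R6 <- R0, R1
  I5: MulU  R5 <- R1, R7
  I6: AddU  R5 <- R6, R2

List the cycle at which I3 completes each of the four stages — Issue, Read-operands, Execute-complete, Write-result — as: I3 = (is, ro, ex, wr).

I3 = (3, 4, 5, 12)

  I1 | 1 | 2 | 9 | 10
  I2 | 2 | 11 | 14 | 15   RAW R3: wait I1 write@10
  I3 | 3 | 4 | 5 | 12   WAR R1: wait I2 read@11
  I4 | 16 | 17 | 24 | 25   WAW R6: wait I2 write@15
  I5 | 17 | 18 | 21 | 22
  I6 | 23 | 26 | 28 | 29   WAW R5: wait I5 write@22 · RAW R6: wait I4 write@25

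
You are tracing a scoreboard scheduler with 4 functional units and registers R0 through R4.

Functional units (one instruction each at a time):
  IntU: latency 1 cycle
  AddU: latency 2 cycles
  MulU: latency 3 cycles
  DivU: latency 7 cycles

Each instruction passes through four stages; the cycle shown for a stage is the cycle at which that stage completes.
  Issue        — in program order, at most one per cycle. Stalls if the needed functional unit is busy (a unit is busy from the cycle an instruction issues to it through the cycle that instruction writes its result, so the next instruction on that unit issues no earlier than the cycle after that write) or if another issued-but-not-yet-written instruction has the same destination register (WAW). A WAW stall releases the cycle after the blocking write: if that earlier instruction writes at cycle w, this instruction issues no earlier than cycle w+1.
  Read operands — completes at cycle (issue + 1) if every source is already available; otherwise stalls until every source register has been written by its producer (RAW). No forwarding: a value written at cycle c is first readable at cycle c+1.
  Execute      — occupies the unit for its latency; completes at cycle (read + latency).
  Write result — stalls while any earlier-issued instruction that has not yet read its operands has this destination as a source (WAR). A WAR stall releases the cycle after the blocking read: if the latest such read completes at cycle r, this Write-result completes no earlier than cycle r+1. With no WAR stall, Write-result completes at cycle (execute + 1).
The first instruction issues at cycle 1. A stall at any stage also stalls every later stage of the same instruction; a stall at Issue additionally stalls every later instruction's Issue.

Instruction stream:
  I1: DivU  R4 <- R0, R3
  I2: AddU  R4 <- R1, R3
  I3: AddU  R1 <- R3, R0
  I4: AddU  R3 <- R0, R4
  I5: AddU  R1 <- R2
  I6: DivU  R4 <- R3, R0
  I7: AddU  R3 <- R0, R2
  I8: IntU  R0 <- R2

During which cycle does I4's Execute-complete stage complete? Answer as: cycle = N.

c1: I1 issues→DivU
c2: I1 reads
c9: I1 exec-done
c10: I1 writes R4
c11: I2 issues→AddU
c12: I2 reads
c14: I2 exec-done
c15: I2 writes R4
c16: I3 issues→AddU
c17: I3 reads
c19: I3 exec-done
c20: I3 writes R1
c21: I4 issues→AddU
c22: I4 reads
c24: I4 exec-done
c25: I4 writes R3
c26: I5 issues→AddU
c27: I5 reads, I6 issues→DivU
c28: I6 reads
c29: I5 exec-done
c30: I5 writes R1
c31: I7 issues→AddU
c32: I7 reads, I8 issues→IntU
c33: I8 reads
c34: I7 exec-done, I8 exec-done
c35: I6 exec-done, I7 writes R3, I8 writes R0
c36: I6 writes R4

cycle = 24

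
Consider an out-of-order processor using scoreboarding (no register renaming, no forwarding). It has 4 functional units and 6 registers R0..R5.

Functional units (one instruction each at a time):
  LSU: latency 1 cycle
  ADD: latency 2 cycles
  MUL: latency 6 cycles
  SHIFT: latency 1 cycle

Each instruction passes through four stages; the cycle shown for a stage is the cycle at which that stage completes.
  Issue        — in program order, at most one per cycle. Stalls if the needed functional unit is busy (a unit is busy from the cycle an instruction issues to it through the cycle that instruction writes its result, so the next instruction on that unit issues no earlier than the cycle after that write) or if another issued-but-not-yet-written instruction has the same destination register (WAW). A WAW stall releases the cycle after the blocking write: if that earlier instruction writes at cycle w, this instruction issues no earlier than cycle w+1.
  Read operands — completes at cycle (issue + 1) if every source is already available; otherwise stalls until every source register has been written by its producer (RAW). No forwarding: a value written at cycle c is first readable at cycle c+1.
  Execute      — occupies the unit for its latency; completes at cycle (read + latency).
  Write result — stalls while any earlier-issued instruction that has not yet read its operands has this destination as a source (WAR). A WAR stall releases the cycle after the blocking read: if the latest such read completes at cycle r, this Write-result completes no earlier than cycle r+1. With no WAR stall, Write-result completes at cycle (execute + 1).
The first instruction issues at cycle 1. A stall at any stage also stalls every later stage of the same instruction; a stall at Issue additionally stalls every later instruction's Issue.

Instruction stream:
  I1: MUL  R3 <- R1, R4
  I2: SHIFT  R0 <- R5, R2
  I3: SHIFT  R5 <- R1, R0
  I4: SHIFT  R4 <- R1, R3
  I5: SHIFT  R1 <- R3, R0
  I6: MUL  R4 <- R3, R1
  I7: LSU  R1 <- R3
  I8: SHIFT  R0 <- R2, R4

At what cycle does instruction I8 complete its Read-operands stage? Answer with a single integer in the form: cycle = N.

cycle = 26

  I1 | 1 | 2 | 8 | 9
  I2 | 2 | 3 | 4 | 5
  I3 | 6 | 7 | 8 | 9   struct: SHIFT busy until I2 writes@5
  I4 | 10 | 11 | 12 | 13   struct: SHIFT busy until I3 writes@9
  I5 | 14 | 15 | 16 | 17   struct: SHIFT busy until I4 writes@13
  I6 | 15 | 18 | 24 | 25   RAW R1: wait I5 write@17
  I7 | 18 | 19 | 20 | 21   WAW R1: wait I5 write@17
  I8 | 19 | 26 | 27 | 28   RAW R4: wait I6 write@25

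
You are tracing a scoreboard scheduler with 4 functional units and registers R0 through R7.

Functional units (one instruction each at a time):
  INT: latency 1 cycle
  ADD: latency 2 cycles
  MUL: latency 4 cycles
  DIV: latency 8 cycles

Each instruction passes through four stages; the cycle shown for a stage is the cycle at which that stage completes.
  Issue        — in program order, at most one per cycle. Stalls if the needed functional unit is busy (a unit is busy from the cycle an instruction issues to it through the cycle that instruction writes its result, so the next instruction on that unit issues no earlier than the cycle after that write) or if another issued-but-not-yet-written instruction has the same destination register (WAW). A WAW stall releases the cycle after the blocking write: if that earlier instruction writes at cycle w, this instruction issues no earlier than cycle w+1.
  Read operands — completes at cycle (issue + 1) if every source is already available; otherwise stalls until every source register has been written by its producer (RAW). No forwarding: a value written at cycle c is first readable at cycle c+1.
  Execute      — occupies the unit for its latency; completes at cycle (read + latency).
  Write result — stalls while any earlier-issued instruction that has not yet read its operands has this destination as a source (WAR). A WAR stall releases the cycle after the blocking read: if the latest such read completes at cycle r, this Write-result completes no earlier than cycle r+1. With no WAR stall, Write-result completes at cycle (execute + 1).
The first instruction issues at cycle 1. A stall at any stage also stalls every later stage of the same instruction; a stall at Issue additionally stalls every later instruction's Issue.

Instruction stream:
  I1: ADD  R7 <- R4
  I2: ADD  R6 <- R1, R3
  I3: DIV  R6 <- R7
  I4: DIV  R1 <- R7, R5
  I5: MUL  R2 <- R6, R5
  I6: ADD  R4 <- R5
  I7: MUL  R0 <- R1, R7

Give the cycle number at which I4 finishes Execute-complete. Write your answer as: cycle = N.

c1: I1 issues→ADD
c2: I1 reads
c4: I1 exec-done
c5: I1 writes R7
c6: I2 issues→ADD
c7: I2 reads
c9: I2 exec-done
c10: I2 writes R6
c11: I3 issues→DIV
c12: I3 reads
c20: I3 exec-done
c21: I3 writes R6
c22: I4 issues→DIV
c23: I4 reads; I5 issues→MUL
c24: I5 reads; I6 issues→ADD
c25: I6 reads
c27: I6 exec-done
c28: I5 exec-done; I6 writes R4
c29: I5 writes R2
c30: I7 issues→MUL
c31: I4 exec-done
c32: I4 writes R1
c33: I7 reads
c37: I7 exec-done
c38: I7 writes R0

cycle = 31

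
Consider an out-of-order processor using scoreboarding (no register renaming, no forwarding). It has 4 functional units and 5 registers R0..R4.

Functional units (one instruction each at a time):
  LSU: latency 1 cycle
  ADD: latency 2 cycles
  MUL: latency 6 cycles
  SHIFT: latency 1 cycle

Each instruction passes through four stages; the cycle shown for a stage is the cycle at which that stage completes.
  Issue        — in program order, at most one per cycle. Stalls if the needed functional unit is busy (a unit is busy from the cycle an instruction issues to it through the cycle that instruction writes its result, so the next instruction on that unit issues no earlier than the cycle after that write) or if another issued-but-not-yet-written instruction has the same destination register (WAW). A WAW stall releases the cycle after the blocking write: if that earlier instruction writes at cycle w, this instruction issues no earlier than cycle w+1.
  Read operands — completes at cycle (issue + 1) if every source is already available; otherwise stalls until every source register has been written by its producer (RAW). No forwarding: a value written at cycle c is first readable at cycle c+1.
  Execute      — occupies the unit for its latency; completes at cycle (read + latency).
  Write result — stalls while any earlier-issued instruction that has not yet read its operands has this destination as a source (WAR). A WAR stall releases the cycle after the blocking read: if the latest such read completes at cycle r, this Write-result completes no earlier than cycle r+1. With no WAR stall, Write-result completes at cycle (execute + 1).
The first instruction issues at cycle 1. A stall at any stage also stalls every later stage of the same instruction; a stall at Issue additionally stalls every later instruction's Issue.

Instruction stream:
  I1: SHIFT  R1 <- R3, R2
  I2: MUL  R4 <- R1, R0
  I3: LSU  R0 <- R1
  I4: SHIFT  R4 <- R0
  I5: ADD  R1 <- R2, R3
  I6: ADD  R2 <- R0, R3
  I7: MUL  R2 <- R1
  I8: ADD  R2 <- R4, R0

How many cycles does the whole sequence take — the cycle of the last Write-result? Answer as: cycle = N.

t=1  I1 issues→SHIFT
t=2  I1 reads · I2 issues→MUL
t=3  I1 exec-done · I3 issues→LSU
t=4  I1 writes R1
t=5  I2 reads · I3 reads
t=6  I3 exec-done
t=7  I3 writes R0
t=11  I2 exec-done
t=12  I2 writes R4
t=13  I4 issues→SHIFT
t=14  I4 reads · I5 issues→ADD
t=15  I4 exec-done · I5 reads
t=16  I4 writes R4
t=17  I5 exec-done
t=18  I5 writes R1
t=19  I6 issues→ADD
t=20  I6 reads
t=22  I6 exec-done
t=23  I6 writes R2
t=24  I7 issues→MUL
t=25  I7 reads
t=31  I7 exec-done
t=32  I7 writes R2
t=33  I8 issues→ADD
t=34  I8 reads
t=36  I8 exec-done
t=37  I8 writes R2

cycle = 37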